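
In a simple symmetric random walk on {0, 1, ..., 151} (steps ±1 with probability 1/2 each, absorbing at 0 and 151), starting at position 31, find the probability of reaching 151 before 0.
P(hit 151 before 0) = 31/151

Let u_k = P(hit 151 before 0 | start at k). Then u_0 = 0, u_151 = 1, and u_k = u_{k-1}/2 + u_{k+1}/2 for 1 ≤ k ≤ 150. This harmonic recurrence is solved by u_k = k/151, giving u_31 = 31/151.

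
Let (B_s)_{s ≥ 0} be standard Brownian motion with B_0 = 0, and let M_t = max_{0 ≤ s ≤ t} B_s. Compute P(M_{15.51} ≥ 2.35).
P(M_{15.51} ≥ 2.35) = 2·P(B_{15.51} ≥ 2.35) = 2(1 − Φ(2.35/√15.51)) ≈ 0.5507

By the reflection principle for Brownian motion, P(M_t ≥ a) = 2 · P(B_t ≥ a) for a ≥ 0. Since B_t ~ N(0, t), P(B_t ≥ 2.35) = 1 − Φ(2.35/√t) = 1 − Φ(2.35/√15.51) = 1 − Φ(0.5967). So
  P(M_{15.51} ≥ 2.35) = 2(1 − Φ(0.5967)) ≈ 0.5507.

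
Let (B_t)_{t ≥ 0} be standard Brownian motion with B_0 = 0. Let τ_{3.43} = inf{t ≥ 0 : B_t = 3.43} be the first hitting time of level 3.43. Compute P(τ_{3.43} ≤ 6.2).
P(τ_{3.43} ≤ 6.2) = 2(1 − Φ(3.43/√6.2)) = 2(1 − Φ(1.3775)) ≈ 0.1684

By the reflection principle for standard BM, P(τ_b ≤ t) = 2 · P(B_t ≥ b). Since B_t ~ N(0, t), P(B_t ≥ 3.43) = 1 − Φ(3.43/√t) = 1 − Φ(3.43/√6.2) = 1 − Φ(1.3775) ≈ 0.08418. Doubling: P(τ_{3.43} ≤ 6.2) ≈ 2 · 0.08418 = 0.16836 ≈ 0.1684.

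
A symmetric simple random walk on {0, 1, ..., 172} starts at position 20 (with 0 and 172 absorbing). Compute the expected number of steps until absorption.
E[τ | X_0 = 20] = 3040

Let v_k = E[τ | X_0 = k]. Boundary: v_0 = v_172 = 0. Recurrence: v_k = 1 + (v_{k-1} + v_{k+1})/2 for 1 ≤ k ≤ 171. The particular solution to v_k − (v_{k-1} + v_{k+1})/2 = 1 is v_k = −k^2. Adding homogeneous solution A + B k and matching boundaries gives v_k = k (172 − k). Substituting k = 20: v_20 = 20 · 152 = 3040.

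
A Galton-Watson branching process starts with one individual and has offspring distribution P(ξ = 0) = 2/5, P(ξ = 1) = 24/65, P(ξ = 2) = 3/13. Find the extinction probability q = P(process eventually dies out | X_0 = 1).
q = 1

Mean offspring μ = 0·2/5 + 1·24/65 + 2·3/13 = 54/65 ≤ 1. For μ ≤ 1 with offspring not concentrated at 1, the Galton-Watson process goes extinct almost surely, so q = 1.
(Algebraic check: The pgf is f(s) = 2/5 + 24/65·s + 3/13·s². The extinction probability q is the smallest fixed point of f in [0, 1]. Setting s = f(s):
  3/13·s² + (24/65 − 1)·s + 2/5 = 0
  3/13·s² − (2/5 + 3/13)·s + 2/5 = 0
which factors as (s − 1)·(3/13·s − 2/5) = 0, giving roots s = 1 and s = (2/5)/(3/13) = 26/15. Since 26/15 ≥ 1, the smallest root in [0, 1] is s = 1.)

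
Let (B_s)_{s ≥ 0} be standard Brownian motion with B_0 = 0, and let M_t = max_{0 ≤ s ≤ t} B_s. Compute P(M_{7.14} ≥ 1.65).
P(M_{7.14} ≥ 1.65) = 2·P(B_{7.14} ≥ 1.65) = 2(1 − Φ(1.65/√7.14)) ≈ 0.5369

By the reflection principle for Brownian motion, P(M_t ≥ a) = 2 · P(B_t ≥ a) for a ≥ 0. Since B_t ~ N(0, t), P(B_t ≥ 1.65) = 1 − Φ(1.65/√t) = 1 − Φ(1.65/√7.14) = 1 − Φ(0.6175). So
  P(M_{7.14} ≥ 1.65) = 2(1 − Φ(0.6175)) ≈ 0.5369.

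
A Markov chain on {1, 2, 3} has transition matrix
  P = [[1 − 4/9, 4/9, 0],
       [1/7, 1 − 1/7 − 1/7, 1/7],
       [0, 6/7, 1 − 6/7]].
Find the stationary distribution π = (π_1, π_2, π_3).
π = (27/125, 84/125, 14/125)

This is a birth-death chain on three states, which satisfies detailed balance: π_1 · P_{12} = π_2 · P_{21} and π_2 · P_{23} = π_3 · P_{32}.
From π_1 · 4/9 = π_2 · 1/7: π_2/π_1 = (4/9)/(1/7) = 28/9.
From π_2 · 1/7 = π_3 · 6/7: π_3/π_2 = (1/7)/(6/7) = 1/6.
Take π_1 proportional to 1; then unnormalized π = (1, 28/9, 14/27). Normalize by dividing by the sum 125/27:
  π = (27/125, 84/125, 14/125).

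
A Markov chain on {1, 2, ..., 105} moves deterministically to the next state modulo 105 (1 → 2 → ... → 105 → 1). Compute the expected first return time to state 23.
E[T_23 | X_0 = 23] = 105

The chain cycles deterministically, so starting at state 23 it returns in exactly 105 steps. Equivalently, the stationary distribution is uniform π_j = 1/105 for every state j, so by Kac's formula E[T_23] = 1/π_23 = 105.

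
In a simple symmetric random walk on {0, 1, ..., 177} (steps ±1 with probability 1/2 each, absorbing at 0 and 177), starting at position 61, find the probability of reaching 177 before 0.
P(hit 177 before 0) = 61/177

Let u_k = P(hit 177 before 0 | start at k). Then u_0 = 0, u_177 = 1, and u_k = u_{k-1}/2 + u_{k+1}/2 for 1 ≤ k ≤ 176. This harmonic recurrence is solved by u_k = k/177, giving u_61 = 61/177.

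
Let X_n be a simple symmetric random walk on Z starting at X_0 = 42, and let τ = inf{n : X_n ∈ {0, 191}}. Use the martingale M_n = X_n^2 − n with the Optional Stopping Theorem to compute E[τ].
E[τ] = 6258

M_n = X_n^2 − n is a martingale (since E[X_{n+1}^2 | F_n] = X_n^2 + 1). By OST (τ has finite mean in a bounded region), E[M_τ] = E[M_0] = X_0^2 − 0 = 42^2 = 1764. Also E[M_τ] = E[X_τ^2] − E[τ]. The walk exits at 0 or 191, with P(hit 191 first) = 42/191, so E[X_τ^2] = 191^2 · 42/191 + 0 = 8022. Thus E[τ] = E[X_τ^2] − E[M_τ] = 8022 − 1764 = 6258 = 42(191 − 42) = 6258.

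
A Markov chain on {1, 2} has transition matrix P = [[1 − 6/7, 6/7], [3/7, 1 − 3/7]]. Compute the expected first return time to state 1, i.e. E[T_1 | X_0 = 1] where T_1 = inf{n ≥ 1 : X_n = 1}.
E[T_1 | X_0 = 1] = 1/π_1 = 3

For an irreducible recurrent Markov chain with stationary distribution π, E[T_i | X_0 = i] = 1/π_i (Kac's formula). Here π_1 = (3/7)/(6/7 + 3/7) = (3/7)/(9/7) = 1/3, so E[T_1 | X_0 = 1] = 1/π_1 = (6/7 + 3/7)/(3/7) = (9/7)/(3/7) = 3.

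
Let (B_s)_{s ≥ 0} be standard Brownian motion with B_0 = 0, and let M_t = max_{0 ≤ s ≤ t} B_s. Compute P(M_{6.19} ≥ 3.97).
P(M_{6.19} ≥ 3.97) = 2·P(B_{6.19} ≥ 3.97) = 2(1 − Φ(3.97/√6.19)) ≈ 0.1106

By the reflection principle for Brownian motion, P(M_t ≥ a) = 2 · P(B_t ≥ a) for a ≥ 0. Since B_t ~ N(0, t), P(B_t ≥ 3.97) = 1 − Φ(3.97/√t) = 1 − Φ(3.97/√6.19) = 1 − Φ(1.5957). So
  P(M_{6.19} ≥ 3.97) = 2(1 − Φ(1.5957)) ≈ 0.1106.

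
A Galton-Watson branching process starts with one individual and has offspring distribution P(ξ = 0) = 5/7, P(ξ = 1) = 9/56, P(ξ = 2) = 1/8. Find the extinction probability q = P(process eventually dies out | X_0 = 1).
q = 1

Mean offspring μ = 0·5/7 + 1·9/56 + 2·1/8 = 23/56 ≤ 1. For μ ≤ 1 with offspring not concentrated at 1, the Galton-Watson process goes extinct almost surely, so q = 1.
(Algebraic check: The pgf is f(s) = 5/7 + 9/56·s + 1/8·s². The extinction probability q is the smallest fixed point of f in [0, 1]. Setting s = f(s):
  1/8·s² + (9/56 − 1)·s + 5/7 = 0
  1/8·s² − (5/7 + 1/8)·s + 5/7 = 0
which factors as (s − 1)·(1/8·s − 5/7) = 0, giving roots s = 1 and s = (5/7)/(1/8) = 40/7. Since 40/7 ≥ 1, the smallest root in [0, 1] is s = 1.)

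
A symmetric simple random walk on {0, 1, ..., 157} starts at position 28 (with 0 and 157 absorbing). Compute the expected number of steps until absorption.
E[τ | X_0 = 28] = 3612

Let v_k = E[τ | X_0 = k]. Boundary: v_0 = v_157 = 0. Recurrence: v_k = 1 + (v_{k-1} + v_{k+1})/2 for 1 ≤ k ≤ 156. The particular solution to v_k − (v_{k-1} + v_{k+1})/2 = 1 is v_k = −k^2. Adding homogeneous solution A + B k and matching boundaries gives v_k = k (157 − k). Substituting k = 28: v_28 = 28 · 129 = 3612.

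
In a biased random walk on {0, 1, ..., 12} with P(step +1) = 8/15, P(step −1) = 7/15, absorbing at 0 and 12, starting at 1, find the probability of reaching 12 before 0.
P(hit 12 before 0) = (1 − (7/8)^1) / (1 − (7/8)^12) = 8589934592/54878189535

Let u_k denote P(reach 12 before 0 | start at k). Boundary: u_0 = 0, u_12 = 1. Recurrence: u_k = 8/15·u_{k+1} + 7/15·u_{k-1} for 1 ≤ k ≤ 11. Try u_k = A + B·r^k with r = q/p = (7/15)/(8/15) = 7/8. Substitution satisfies the recurrence; boundary conditions give:
  u_k = (1 − r^k) / (1 − r^N) = (1 − (7/8)^1) / (1 − (7/8)^12) = 8589934592/54878189535.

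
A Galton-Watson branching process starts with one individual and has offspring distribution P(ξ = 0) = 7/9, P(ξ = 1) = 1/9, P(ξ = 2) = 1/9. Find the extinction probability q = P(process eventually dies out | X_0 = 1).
q = 1

Mean offspring μ = 0·7/9 + 1·1/9 + 2·1/9 = 1/3 ≤ 1. For μ ≤ 1 with offspring not concentrated at 1, the Galton-Watson process goes extinct almost surely, so q = 1.
(Algebraic check: The pgf is f(s) = 7/9 + 1/9·s + 1/9·s². The extinction probability q is the smallest fixed point of f in [0, 1]. Setting s = f(s):
  1/9·s² + (1/9 − 1)·s + 7/9 = 0
  1/9·s² − (7/9 + 1/9)·s + 7/9 = 0
which factors as (s − 1)·(1/9·s − 7/9) = 0, giving roots s = 1 and s = (7/9)/(1/9) = 7. Since 7 ≥ 1, the smallest root in [0, 1] is s = 1.)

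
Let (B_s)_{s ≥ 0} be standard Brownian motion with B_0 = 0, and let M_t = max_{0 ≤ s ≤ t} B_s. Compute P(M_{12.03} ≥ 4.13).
P(M_{12.03} ≥ 4.13) = 2·P(B_{12.03} ≥ 4.13) = 2(1 − Φ(4.13/√12.03)) ≈ 0.2338

By the reflection principle for Brownian motion, P(M_t ≥ a) = 2 · P(B_t ≥ a) for a ≥ 0. Since B_t ~ N(0, t), P(B_t ≥ 4.13) = 1 − Φ(4.13/√t) = 1 − Φ(4.13/√12.03) = 1 − Φ(1.1907). So
  P(M_{12.03} ≥ 4.13) = 2(1 − Φ(1.1907)) ≈ 0.2338.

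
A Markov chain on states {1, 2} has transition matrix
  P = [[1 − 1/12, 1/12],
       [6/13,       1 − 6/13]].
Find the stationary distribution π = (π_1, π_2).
π_1 = 72/85, π_2 = 13/85

Solve πP = π with π_1 + π_2 = 1. From πP = π: π_1 · (1 − 1/12) + π_2 · 6/13 = π_1 ⇒ π_2 · 6/13 = π_1 · 1/12 ⇒ π_2/π_1 = (1/12)/(6/13) = 13/72. Together with π_1 + π_2 = 1:
  π_1 = (6/13)/(1/12 + 6/13) = (6/13)/(85/156) = 72/85,
  π_2 = (1/12)/(1/12 + 6/13) = (1/12)/(85/156) = 13/85.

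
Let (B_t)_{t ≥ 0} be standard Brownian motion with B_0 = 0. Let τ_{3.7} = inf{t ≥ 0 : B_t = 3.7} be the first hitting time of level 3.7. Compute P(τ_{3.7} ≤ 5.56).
P(τ_{3.7} ≤ 5.56) = 2(1 − Φ(3.7/√5.56)) = 2(1 − Φ(1.5691)) ≈ 0.1166

By the reflection principle for standard BM, P(τ_b ≤ t) = 2 · P(B_t ≥ b). Since B_t ~ N(0, t), P(B_t ≥ 3.7) = 1 − Φ(3.7/√t) = 1 − Φ(3.7/√5.56) = 1 − Φ(1.5691) ≈ 0.05831. Doubling: P(τ_{3.7} ≤ 5.56) ≈ 2 · 0.05831 = 0.11662 ≈ 0.1166.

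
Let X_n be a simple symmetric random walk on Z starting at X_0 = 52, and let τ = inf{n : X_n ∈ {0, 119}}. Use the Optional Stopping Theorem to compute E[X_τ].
E[X_τ] = 52

X_n is a martingale and τ is a bounded-mean stopping time (indeed τ is finite a.s. with bounded expectation since the walk is in a bounded region). By the OST, E[X_τ] = E[X_0] = 52. Equivalently: E[X_τ] = 119 · P(hit 119 first) + 0 · P(hit 0 first) = 119 · (52/119) = 52.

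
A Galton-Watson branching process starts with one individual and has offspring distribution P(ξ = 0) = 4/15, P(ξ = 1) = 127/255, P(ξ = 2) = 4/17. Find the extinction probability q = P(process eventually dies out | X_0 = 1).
q = 1

Mean offspring μ = 0·4/15 + 1·127/255 + 2·4/17 = 247/255 ≤ 1. For μ ≤ 1 with offspring not concentrated at 1, the Galton-Watson process goes extinct almost surely, so q = 1.
(Algebraic check: The pgf is f(s) = 4/15 + 127/255·s + 4/17·s². The extinction probability q is the smallest fixed point of f in [0, 1]. Setting s = f(s):
  4/17·s² + (127/255 − 1)·s + 4/15 = 0
  4/17·s² − (4/15 + 4/17)·s + 4/15 = 0
which factors as (s − 1)·(4/17·s − 4/15) = 0, giving roots s = 1 and s = (4/15)/(4/17) = 17/15. Since 17/15 ≥ 1, the smallest root in [0, 1] is s = 1.)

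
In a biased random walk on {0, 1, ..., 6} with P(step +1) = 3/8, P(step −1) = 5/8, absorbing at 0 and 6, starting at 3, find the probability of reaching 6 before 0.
P(hit 6 before 0) = (1 − (5/3)^3) / (1 − (5/3)^6) = 27/152

Let u_k denote P(reach 6 before 0 | start at k). Boundary: u_0 = 0, u_6 = 1. Recurrence: u_k = 3/8·u_{k+1} + 5/8·u_{k-1} for 1 ≤ k ≤ 5. Try u_k = A + B·r^k with r = q/p = (5/8)/(3/8) = 5/3. Substitution satisfies the recurrence; boundary conditions give:
  u_k = (1 − r^k) / (1 − r^N) = (1 − (5/3)^3) / (1 − (5/3)^6) = 27/152.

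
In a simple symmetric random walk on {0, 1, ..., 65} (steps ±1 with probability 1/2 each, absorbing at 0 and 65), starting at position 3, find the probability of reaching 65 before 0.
P(hit 65 before 0) = 3/65

Let u_k = P(hit 65 before 0 | start at k). Then u_0 = 0, u_65 = 1, and u_k = u_{k-1}/2 + u_{k+1}/2 for 1 ≤ k ≤ 64. This harmonic recurrence is solved by u_k = k/65, giving u_3 = 3/65.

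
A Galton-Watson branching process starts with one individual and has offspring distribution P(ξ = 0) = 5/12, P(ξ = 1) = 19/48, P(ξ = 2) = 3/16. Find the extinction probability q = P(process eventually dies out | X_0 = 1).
q = 1

Mean offspring μ = 0·5/12 + 1·19/48 + 2·3/16 = 37/48 ≤ 1. For μ ≤ 1 with offspring not concentrated at 1, the Galton-Watson process goes extinct almost surely, so q = 1.
(Algebraic check: The pgf is f(s) = 5/12 + 19/48·s + 3/16·s². The extinction probability q is the smallest fixed point of f in [0, 1]. Setting s = f(s):
  3/16·s² + (19/48 − 1)·s + 5/12 = 0
  3/16·s² − (5/12 + 3/16)·s + 5/12 = 0
which factors as (s − 1)·(3/16·s − 5/12) = 0, giving roots s = 1 and s = (5/12)/(3/16) = 20/9. Since 20/9 ≥ 1, the smallest root in [0, 1] is s = 1.)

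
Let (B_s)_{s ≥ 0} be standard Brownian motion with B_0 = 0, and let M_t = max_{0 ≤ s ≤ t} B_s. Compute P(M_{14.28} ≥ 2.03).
P(M_{14.28} ≥ 2.03) = 2·P(B_{14.28} ≥ 2.03) = 2(1 − Φ(2.03/√14.28)) ≈ 0.5911

By the reflection principle for Brownian motion, P(M_t ≥ a) = 2 · P(B_t ≥ a) for a ≥ 0. Since B_t ~ N(0, t), P(B_t ≥ 2.03) = 1 − Φ(2.03/√t) = 1 − Φ(2.03/√14.28) = 1 − Φ(0.5372). So
  P(M_{14.28} ≥ 2.03) = 2(1 − Φ(0.5372)) ≈ 0.5911.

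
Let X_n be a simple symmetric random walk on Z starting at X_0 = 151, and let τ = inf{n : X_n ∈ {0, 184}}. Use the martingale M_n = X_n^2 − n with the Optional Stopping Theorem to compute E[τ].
E[τ] = 4983

M_n = X_n^2 − n is a martingale (since E[X_{n+1}^2 | F_n] = X_n^2 + 1). By OST (τ has finite mean in a bounded region), E[M_τ] = E[M_0] = X_0^2 − 0 = 151^2 = 22801. Also E[M_τ] = E[X_τ^2] − E[τ]. The walk exits at 0 or 184, with P(hit 184 first) = 151/184, so E[X_τ^2] = 184^2 · 151/184 + 0 = 27784. Thus E[τ] = E[X_τ^2] − E[M_τ] = 27784 − 22801 = 4983 = 151(184 − 151) = 4983.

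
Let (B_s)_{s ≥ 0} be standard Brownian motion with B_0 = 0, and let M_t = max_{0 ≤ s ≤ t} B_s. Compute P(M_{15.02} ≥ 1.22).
P(M_{15.02} ≥ 1.22) = 2·P(B_{15.02} ≥ 1.22) = 2(1 − Φ(1.22/√15.02)) ≈ 0.7529

By the reflection principle for Brownian motion, P(M_t ≥ a) = 2 · P(B_t ≥ a) for a ≥ 0. Since B_t ~ N(0, t), P(B_t ≥ 1.22) = 1 − Φ(1.22/√t) = 1 − Φ(1.22/√15.02) = 1 − Φ(0.3148). So
  P(M_{15.02} ≥ 1.22) = 2(1 − Φ(0.3148)) ≈ 0.7529.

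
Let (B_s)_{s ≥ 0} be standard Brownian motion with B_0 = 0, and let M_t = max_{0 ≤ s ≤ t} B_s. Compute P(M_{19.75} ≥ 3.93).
P(M_{19.75} ≥ 3.93) = 2·P(B_{19.75} ≥ 3.93) = 2(1 − Φ(3.93/√19.75)) ≈ 0.3765

By the reflection principle for Brownian motion, P(M_t ≥ a) = 2 · P(B_t ≥ a) for a ≥ 0. Since B_t ~ N(0, t), P(B_t ≥ 3.93) = 1 − Φ(3.93/√t) = 1 − Φ(3.93/√19.75) = 1 − Φ(0.8843). So
  P(M_{19.75} ≥ 3.93) = 2(1 − Φ(0.8843)) ≈ 0.3765.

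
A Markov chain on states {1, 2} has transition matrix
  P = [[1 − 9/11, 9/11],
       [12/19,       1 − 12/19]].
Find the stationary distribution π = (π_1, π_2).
π_1 = 44/101, π_2 = 57/101

Solve πP = π with π_1 + π_2 = 1. From πP = π: π_1 · (1 − 9/11) + π_2 · 12/19 = π_1 ⇒ π_2 · 12/19 = π_1 · 9/11 ⇒ π_2/π_1 = (9/11)/(12/19) = 57/44. Together with π_1 + π_2 = 1:
  π_1 = (12/19)/(9/11 + 12/19) = (12/19)/(303/209) = 44/101,
  π_2 = (9/11)/(9/11 + 12/19) = (9/11)/(303/209) = 57/101.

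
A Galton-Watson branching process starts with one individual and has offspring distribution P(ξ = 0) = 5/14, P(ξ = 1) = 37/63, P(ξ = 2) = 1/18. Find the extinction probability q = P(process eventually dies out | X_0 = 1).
q = 1

Mean offspring μ = 0·5/14 + 1·37/63 + 2·1/18 = 44/63 ≤ 1. For μ ≤ 1 with offspring not concentrated at 1, the Galton-Watson process goes extinct almost surely, so q = 1.
(Algebraic check: The pgf is f(s) = 5/14 + 37/63·s + 1/18·s². The extinction probability q is the smallest fixed point of f in [0, 1]. Setting s = f(s):
  1/18·s² + (37/63 − 1)·s + 5/14 = 0
  1/18·s² − (5/14 + 1/18)·s + 5/14 = 0
which factors as (s − 1)·(1/18·s − 5/14) = 0, giving roots s = 1 and s = (5/14)/(1/18) = 45/7. Since 45/7 ≥ 1, the smallest root in [0, 1] is s = 1.)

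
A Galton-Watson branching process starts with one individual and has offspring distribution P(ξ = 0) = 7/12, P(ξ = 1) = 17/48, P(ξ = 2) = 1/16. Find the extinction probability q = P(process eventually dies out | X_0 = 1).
q = 1

Mean offspring μ = 0·7/12 + 1·17/48 + 2·1/16 = 23/48 ≤ 1. For μ ≤ 1 with offspring not concentrated at 1, the Galton-Watson process goes extinct almost surely, so q = 1.
(Algebraic check: The pgf is f(s) = 7/12 + 17/48·s + 1/16·s². The extinction probability q is the smallest fixed point of f in [0, 1]. Setting s = f(s):
  1/16·s² + (17/48 − 1)·s + 7/12 = 0
  1/16·s² − (7/12 + 1/16)·s + 7/12 = 0
which factors as (s − 1)·(1/16·s − 7/12) = 0, giving roots s = 1 and s = (7/12)/(1/16) = 28/3. Since 28/3 ≥ 1, the smallest root in [0, 1] is s = 1.)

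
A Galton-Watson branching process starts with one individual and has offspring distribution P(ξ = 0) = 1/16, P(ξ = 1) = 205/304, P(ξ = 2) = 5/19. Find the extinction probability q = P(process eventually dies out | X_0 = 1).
q = 19/80

The pgf is f(s) = 1/16 + 205/304·s + 5/19·s². The extinction probability q is the smallest fixed point of f in [0, 1]. Setting s = f(s):
  5/19·s² + (205/304 − 1)·s + 1/16 = 0
  5/19·s² − (1/16 + 5/19)·s + 1/16 = 0
which factors as (s − 1)·(5/19·s − 1/16) = 0, giving roots s = 1 and s = (1/16)/(5/19) = 19/80.
Mean offspring μ = 205/304 + 2·5/19 = 365/304 > 1 (supercritical), so q < 1. The extinction probability is the smaller root: q = (1/16)/(5/19) = 19/80.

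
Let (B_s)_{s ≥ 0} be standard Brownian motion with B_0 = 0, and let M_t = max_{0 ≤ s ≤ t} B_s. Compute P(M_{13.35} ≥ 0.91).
P(M_{13.35} ≥ 0.91) = 2·P(B_{13.35} ≥ 0.91) = 2(1 − Φ(0.91/√13.35)) ≈ 0.8033

By the reflection principle for Brownian motion, P(M_t ≥ a) = 2 · P(B_t ≥ a) for a ≥ 0. Since B_t ~ N(0, t), P(B_t ≥ 0.91) = 1 − Φ(0.91/√t) = 1 − Φ(0.91/√13.35) = 1 − Φ(0.2491). So
  P(M_{13.35} ≥ 0.91) = 2(1 − Φ(0.2491)) ≈ 0.8033.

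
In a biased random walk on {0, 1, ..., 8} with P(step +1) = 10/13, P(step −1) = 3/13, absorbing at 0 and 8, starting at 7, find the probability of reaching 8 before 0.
P(hit 8 before 0) = (1 − (3/10)^7) / (1 − (3/10)^8) = 14282590/14284777

Let u_k denote P(reach 8 before 0 | start at k). Boundary: u_0 = 0, u_8 = 1. Recurrence: u_k = 10/13·u_{k+1} + 3/13·u_{k-1} for 1 ≤ k ≤ 7. Try u_k = A + B·r^k with r = q/p = (3/13)/(10/13) = 3/10. Substitution satisfies the recurrence; boundary conditions give:
  u_k = (1 − r^k) / (1 − r^N) = (1 − (3/10)^7) / (1 − (3/10)^8) = 14282590/14284777.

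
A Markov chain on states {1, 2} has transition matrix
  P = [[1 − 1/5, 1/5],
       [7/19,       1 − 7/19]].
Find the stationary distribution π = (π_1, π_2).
π_1 = 35/54, π_2 = 19/54

Solve πP = π with π_1 + π_2 = 1. From πP = π: π_1 · (1 − 1/5) + π_2 · 7/19 = π_1 ⇒ π_2 · 7/19 = π_1 · 1/5 ⇒ π_2/π_1 = (1/5)/(7/19) = 19/35. Together with π_1 + π_2 = 1:
  π_1 = (7/19)/(1/5 + 7/19) = (7/19)/(54/95) = 35/54,
  π_2 = (1/5)/(1/5 + 7/19) = (1/5)/(54/95) = 19/54.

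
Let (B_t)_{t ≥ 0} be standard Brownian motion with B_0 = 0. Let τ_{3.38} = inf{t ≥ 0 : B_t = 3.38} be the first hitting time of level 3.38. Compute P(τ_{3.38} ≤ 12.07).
P(τ_{3.38} ≤ 12.07) = 2(1 − Φ(3.38/√12.07)) = 2(1 − Φ(0.9729)) ≈ 0.3306

By the reflection principle for standard BM, P(τ_b ≤ t) = 2 · P(B_t ≥ b). Since B_t ~ N(0, t), P(B_t ≥ 3.38) = 1 − Φ(3.38/√t) = 1 − Φ(3.38/√12.07) = 1 − Φ(0.9729) ≈ 0.16530. Doubling: P(τ_{3.38} ≤ 12.07) ≈ 2 · 0.16530 = 0.33060 ≈ 0.3306.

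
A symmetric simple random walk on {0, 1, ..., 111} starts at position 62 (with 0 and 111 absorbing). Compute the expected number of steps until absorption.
E[τ | X_0 = 62] = 3038

Let v_k = E[τ | X_0 = k]. Boundary: v_0 = v_111 = 0. Recurrence: v_k = 1 + (v_{k-1} + v_{k+1})/2 for 1 ≤ k ≤ 110. The particular solution to v_k − (v_{k-1} + v_{k+1})/2 = 1 is v_k = −k^2. Adding homogeneous solution A + B k and matching boundaries gives v_k = k (111 − k). Substituting k = 62: v_62 = 62 · 49 = 3038.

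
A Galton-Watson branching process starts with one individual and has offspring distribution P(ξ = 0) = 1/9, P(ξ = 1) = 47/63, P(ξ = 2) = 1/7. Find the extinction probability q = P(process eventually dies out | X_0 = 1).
q = 7/9

The pgf is f(s) = 1/9 + 47/63·s + 1/7·s². The extinction probability q is the smallest fixed point of f in [0, 1]. Setting s = f(s):
  1/7·s² + (47/63 − 1)·s + 1/9 = 0
  1/7·s² − (1/9 + 1/7)·s + 1/9 = 0
which factors as (s − 1)·(1/7·s − 1/9) = 0, giving roots s = 1 and s = (1/9)/(1/7) = 7/9.
Mean offspring μ = 47/63 + 2·1/7 = 65/63 > 1 (supercritical), so q < 1. The extinction probability is the smaller root: q = (1/9)/(1/7) = 7/9.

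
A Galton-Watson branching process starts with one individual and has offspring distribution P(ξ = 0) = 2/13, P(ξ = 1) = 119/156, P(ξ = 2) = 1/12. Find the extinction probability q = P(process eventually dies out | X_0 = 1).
q = 1

Mean offspring μ = 0·2/13 + 1·119/156 + 2·1/12 = 145/156 ≤ 1. For μ ≤ 1 with offspring not concentrated at 1, the Galton-Watson process goes extinct almost surely, so q = 1.
(Algebraic check: The pgf is f(s) = 2/13 + 119/156·s + 1/12·s². The extinction probability q is the smallest fixed point of f in [0, 1]. Setting s = f(s):
  1/12·s² + (119/156 − 1)·s + 2/13 = 0
  1/12·s² − (2/13 + 1/12)·s + 2/13 = 0
which factors as (s − 1)·(1/12·s − 2/13) = 0, giving roots s = 1 and s = (2/13)/(1/12) = 24/13. Since 24/13 ≥ 1, the smallest root in [0, 1] is s = 1.)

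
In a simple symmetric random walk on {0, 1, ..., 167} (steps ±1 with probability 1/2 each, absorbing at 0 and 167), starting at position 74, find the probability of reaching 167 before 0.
P(hit 167 before 0) = 74/167

Let u_k = P(hit 167 before 0 | start at k). Then u_0 = 0, u_167 = 1, and u_k = u_{k-1}/2 + u_{k+1}/2 for 1 ≤ k ≤ 166. This harmonic recurrence is solved by u_k = k/167, giving u_74 = 74/167.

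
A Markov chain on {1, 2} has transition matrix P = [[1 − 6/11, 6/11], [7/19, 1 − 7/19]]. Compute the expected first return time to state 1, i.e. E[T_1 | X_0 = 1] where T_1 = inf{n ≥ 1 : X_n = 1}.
E[T_1 | X_0 = 1] = 1/π_1 = 191/77

For an irreducible recurrent Markov chain with stationary distribution π, E[T_i | X_0 = i] = 1/π_i (Kac's formula). Here π_1 = (7/19)/(6/11 + 7/19) = (7/19)/(191/209) = 77/191, so E[T_1 | X_0 = 1] = 1/π_1 = (6/11 + 7/19)/(7/19) = (191/209)/(7/19) = 191/77.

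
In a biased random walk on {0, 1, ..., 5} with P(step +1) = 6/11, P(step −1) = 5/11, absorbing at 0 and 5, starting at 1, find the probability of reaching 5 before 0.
P(hit 5 before 0) = (1 − (5/6)^1) / (1 − (5/6)^5) = 1296/4651

Let u_k denote P(reach 5 before 0 | start at k). Boundary: u_0 = 0, u_5 = 1. Recurrence: u_k = 6/11·u_{k+1} + 5/11·u_{k-1} for 1 ≤ k ≤ 4. Try u_k = A + B·r^k with r = q/p = (5/11)/(6/11) = 5/6. Substitution satisfies the recurrence; boundary conditions give:
  u_k = (1 − r^k) / (1 − r^N) = (1 − (5/6)^1) / (1 − (5/6)^5) = 1296/4651.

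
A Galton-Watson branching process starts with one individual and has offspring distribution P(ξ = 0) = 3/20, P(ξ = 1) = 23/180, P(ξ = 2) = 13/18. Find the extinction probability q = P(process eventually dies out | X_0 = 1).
q = 27/130

The pgf is f(s) = 3/20 + 23/180·s + 13/18·s². The extinction probability q is the smallest fixed point of f in [0, 1]. Setting s = f(s):
  13/18·s² + (23/180 − 1)·s + 3/20 = 0
  13/18·s² − (3/20 + 13/18)·s + 3/20 = 0
which factors as (s − 1)·(13/18·s − 3/20) = 0, giving roots s = 1 and s = (3/20)/(13/18) = 27/130.
Mean offspring μ = 23/180 + 2·13/18 = 283/180 > 1 (supercritical), so q < 1. The extinction probability is the smaller root: q = (3/20)/(13/18) = 27/130.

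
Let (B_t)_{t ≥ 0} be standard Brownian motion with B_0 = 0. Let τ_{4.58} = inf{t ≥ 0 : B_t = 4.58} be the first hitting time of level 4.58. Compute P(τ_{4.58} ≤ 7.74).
P(τ_{4.58} ≤ 7.74) = 2(1 − Φ(4.58/√7.74)) = 2(1 − Φ(1.6462)) ≈ 0.0997

By the reflection principle for standard BM, P(τ_b ≤ t) = 2 · P(B_t ≥ b). Since B_t ~ N(0, t), P(B_t ≥ 4.58) = 1 − Φ(4.58/√t) = 1 − Φ(4.58/√7.74) = 1 − Φ(1.6462) ≈ 0.04986. Doubling: P(τ_{4.58} ≤ 7.74) ≈ 2 · 0.04986 = 0.09972 ≈ 0.0997.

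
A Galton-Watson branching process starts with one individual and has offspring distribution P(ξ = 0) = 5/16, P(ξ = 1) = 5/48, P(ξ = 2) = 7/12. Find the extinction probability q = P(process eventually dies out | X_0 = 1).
q = 15/28

The pgf is f(s) = 5/16 + 5/48·s + 7/12·s². The extinction probability q is the smallest fixed point of f in [0, 1]. Setting s = f(s):
  7/12·s² + (5/48 − 1)·s + 5/16 = 0
  7/12·s² − (5/16 + 7/12)·s + 5/16 = 0
which factors as (s − 1)·(7/12·s − 5/16) = 0, giving roots s = 1 and s = (5/16)/(7/12) = 15/28.
Mean offspring μ = 5/48 + 2·7/12 = 61/48 > 1 (supercritical), so q < 1. The extinction probability is the smaller root: q = (5/16)/(7/12) = 15/28.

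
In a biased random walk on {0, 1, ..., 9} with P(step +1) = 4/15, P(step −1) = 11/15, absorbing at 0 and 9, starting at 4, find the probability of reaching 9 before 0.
P(hit 9 before 0) = (1 − (11/4)^4) / (1 − (11/4)^9) = 2104320/336812221

Let u_k denote P(reach 9 before 0 | start at k). Boundary: u_0 = 0, u_9 = 1. Recurrence: u_k = 4/15·u_{k+1} + 11/15·u_{k-1} for 1 ≤ k ≤ 8. Try u_k = A + B·r^k with r = q/p = (11/15)/(4/15) = 11/4. Substitution satisfies the recurrence; boundary conditions give:
  u_k = (1 − r^k) / (1 − r^N) = (1 − (11/4)^4) / (1 − (11/4)^9) = 2104320/336812221.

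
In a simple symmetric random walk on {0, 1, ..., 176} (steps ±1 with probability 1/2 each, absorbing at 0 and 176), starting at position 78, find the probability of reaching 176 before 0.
P(hit 176 before 0) = 78/176 = 39/88

Let u_k = P(hit 176 before 0 | start at k). Then u_0 = 0, u_176 = 1, and u_k = u_{k-1}/2 + u_{k+1}/2 for 1 ≤ k ≤ 175. This harmonic recurrence is solved by u_k = k/176, giving u_78 = 78/176 = 39/88.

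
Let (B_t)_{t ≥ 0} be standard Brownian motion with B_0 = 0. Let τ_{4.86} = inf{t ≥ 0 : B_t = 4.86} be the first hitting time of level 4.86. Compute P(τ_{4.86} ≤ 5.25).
P(τ_{4.86} ≤ 5.25) = 2(1 − Φ(4.86/√5.25)) = 2(1 − Φ(2.1211)) ≈ 0.0339

By the reflection principle for standard BM, P(τ_b ≤ t) = 2 · P(B_t ≥ b). Since B_t ~ N(0, t), P(B_t ≥ 4.86) = 1 − Φ(4.86/√t) = 1 − Φ(4.86/√5.25) = 1 − Φ(2.1211) ≈ 0.01696. Doubling: P(τ_{4.86} ≤ 5.25) ≈ 2 · 0.01696 = 0.03392 ≈ 0.0339.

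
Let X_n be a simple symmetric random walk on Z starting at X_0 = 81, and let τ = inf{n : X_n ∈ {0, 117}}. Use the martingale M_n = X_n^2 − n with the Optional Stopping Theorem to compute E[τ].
E[τ] = 2916

M_n = X_n^2 − n is a martingale (since E[X_{n+1}^2 | F_n] = X_n^2 + 1). By OST (τ has finite mean in a bounded region), E[M_τ] = E[M_0] = X_0^2 − 0 = 81^2 = 6561. Also E[M_τ] = E[X_τ^2] − E[τ]. The walk exits at 0 or 117, with P(hit 117 first) = 81/117, so E[X_τ^2] = 117^2 · 81/117 + 0 = 9477. Thus E[τ] = E[X_τ^2] − E[M_τ] = 9477 − 6561 = 2916 = 81(117 − 81) = 2916.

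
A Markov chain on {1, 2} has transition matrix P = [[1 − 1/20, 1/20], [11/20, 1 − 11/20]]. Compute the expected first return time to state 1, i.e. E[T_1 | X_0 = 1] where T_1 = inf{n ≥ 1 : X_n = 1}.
E[T_1 | X_0 = 1] = 1/π_1 = 12/11

For an irreducible recurrent Markov chain with stationary distribution π, E[T_i | X_0 = i] = 1/π_i (Kac's formula). Here π_1 = (11/20)/(1/20 + 11/20) = (11/20)/(3/5) = 11/12, so E[T_1 | X_0 = 1] = 1/π_1 = (1/20 + 11/20)/(11/20) = (3/5)/(11/20) = 12/11.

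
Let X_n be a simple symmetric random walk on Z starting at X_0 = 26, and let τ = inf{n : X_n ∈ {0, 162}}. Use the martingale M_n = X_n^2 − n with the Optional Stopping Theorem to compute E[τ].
E[τ] = 3536

M_n = X_n^2 − n is a martingale (since E[X_{n+1}^2 | F_n] = X_n^2 + 1). By OST (τ has finite mean in a bounded region), E[M_τ] = E[M_0] = X_0^2 − 0 = 26^2 = 676. Also E[M_τ] = E[X_τ^2] − E[τ]. The walk exits at 0 or 162, with P(hit 162 first) = 26/162, so E[X_τ^2] = 162^2 · 26/162 + 0 = 4212. Thus E[τ] = E[X_τ^2] − E[M_τ] = 4212 − 676 = 3536 = 26(162 − 26) = 3536.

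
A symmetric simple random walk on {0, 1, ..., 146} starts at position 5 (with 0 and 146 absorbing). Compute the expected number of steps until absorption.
E[τ | X_0 = 5] = 705

Let v_k = E[τ | X_0 = k]. Boundary: v_0 = v_146 = 0. Recurrence: v_k = 1 + (v_{k-1} + v_{k+1})/2 for 1 ≤ k ≤ 145. The particular solution to v_k − (v_{k-1} + v_{k+1})/2 = 1 is v_k = −k^2. Adding homogeneous solution A + B k and matching boundaries gives v_k = k (146 − k). Substituting k = 5: v_5 = 5 · 141 = 705.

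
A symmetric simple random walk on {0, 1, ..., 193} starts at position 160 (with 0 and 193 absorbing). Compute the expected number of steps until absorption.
E[τ | X_0 = 160] = 5280

Let v_k = E[τ | X_0 = k]. Boundary: v_0 = v_193 = 0. Recurrence: v_k = 1 + (v_{k-1} + v_{k+1})/2 for 1 ≤ k ≤ 192. The particular solution to v_k − (v_{k-1} + v_{k+1})/2 = 1 is v_k = −k^2. Adding homogeneous solution A + B k and matching boundaries gives v_k = k (193 − k). Substituting k = 160: v_160 = 160 · 33 = 5280.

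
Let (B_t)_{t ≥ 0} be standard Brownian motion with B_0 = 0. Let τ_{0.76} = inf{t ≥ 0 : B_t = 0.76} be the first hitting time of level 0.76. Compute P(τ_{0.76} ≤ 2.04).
P(τ_{0.76} ≤ 2.04) = 2(1 − Φ(0.76/√2.04)) = 2(1 − Φ(0.5321)) ≈ 0.5947

By the reflection principle for standard BM, P(τ_b ≤ t) = 2 · P(B_t ≥ b). Since B_t ~ N(0, t), P(B_t ≥ 0.76) = 1 − Φ(0.76/√t) = 1 − Φ(0.76/√2.04) = 1 − Φ(0.5321) ≈ 0.29733. Doubling: P(τ_{0.76} ≤ 2.04) ≈ 2 · 0.29733 = 0.59466 ≈ 0.5947.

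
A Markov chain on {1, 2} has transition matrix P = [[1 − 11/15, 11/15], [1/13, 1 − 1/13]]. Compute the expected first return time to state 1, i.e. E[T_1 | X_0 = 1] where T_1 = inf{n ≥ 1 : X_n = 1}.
E[T_1 | X_0 = 1] = 1/π_1 = 158/15

For an irreducible recurrent Markov chain with stationary distribution π, E[T_i | X_0 = i] = 1/π_i (Kac's formula). Here π_1 = (1/13)/(11/15 + 1/13) = (1/13)/(158/195) = 15/158, so E[T_1 | X_0 = 1] = 1/π_1 = (11/15 + 1/13)/(1/13) = (158/195)/(1/13) = 158/15.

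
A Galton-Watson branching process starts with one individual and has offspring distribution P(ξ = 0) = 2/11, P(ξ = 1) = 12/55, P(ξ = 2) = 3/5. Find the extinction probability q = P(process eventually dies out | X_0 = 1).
q = 10/33

The pgf is f(s) = 2/11 + 12/55·s + 3/5·s². The extinction probability q is the smallest fixed point of f in [0, 1]. Setting s = f(s):
  3/5·s² + (12/55 − 1)·s + 2/11 = 0
  3/5·s² − (2/11 + 3/5)·s + 2/11 = 0
which factors as (s − 1)·(3/5·s − 2/11) = 0, giving roots s = 1 and s = (2/11)/(3/5) = 10/33.
Mean offspring μ = 12/55 + 2·3/5 = 78/55 > 1 (supercritical), so q < 1. The extinction probability is the smaller root: q = (2/11)/(3/5) = 10/33.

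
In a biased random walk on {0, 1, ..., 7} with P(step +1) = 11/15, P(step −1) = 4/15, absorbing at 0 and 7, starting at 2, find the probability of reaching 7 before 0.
P(hit 7 before 0) = (1 − (4/11)^2) / (1 − (4/11)^7) = 2415765/2781541

Let u_k denote P(reach 7 before 0 | start at k). Boundary: u_0 = 0, u_7 = 1. Recurrence: u_k = 11/15·u_{k+1} + 4/15·u_{k-1} for 1 ≤ k ≤ 6. Try u_k = A + B·r^k with r = q/p = (4/15)/(11/15) = 4/11. Substitution satisfies the recurrence; boundary conditions give:
  u_k = (1 − r^k) / (1 − r^N) = (1 − (4/11)^2) / (1 − (4/11)^7) = 2415765/2781541.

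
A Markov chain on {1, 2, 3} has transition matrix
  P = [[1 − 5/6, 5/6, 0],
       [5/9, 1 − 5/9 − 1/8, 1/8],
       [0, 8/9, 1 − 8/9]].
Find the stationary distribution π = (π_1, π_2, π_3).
π = (128/347, 192/347, 27/347)

This is a birth-death chain on three states, which satisfies detailed balance: π_1 · P_{12} = π_2 · P_{21} and π_2 · P_{23} = π_3 · P_{32}.
From π_1 · 5/6 = π_2 · 5/9: π_2/π_1 = (5/6)/(5/9) = 3/2.
From π_2 · 1/8 = π_3 · 8/9: π_3/π_2 = (1/8)/(8/9) = 9/64.
Take π_1 proportional to 1; then unnormalized π = (1, 3/2, 27/128). Normalize by dividing by the sum 347/128:
  π = (128/347, 192/347, 27/347).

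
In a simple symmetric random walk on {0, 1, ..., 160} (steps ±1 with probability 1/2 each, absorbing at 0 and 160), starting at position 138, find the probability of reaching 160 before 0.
P(hit 160 before 0) = 138/160 = 69/80

Let u_k = P(hit 160 before 0 | start at k). Then u_0 = 0, u_160 = 1, and u_k = u_{k-1}/2 + u_{k+1}/2 for 1 ≤ k ≤ 159. This harmonic recurrence is solved by u_k = k/160, giving u_138 = 138/160 = 69/80.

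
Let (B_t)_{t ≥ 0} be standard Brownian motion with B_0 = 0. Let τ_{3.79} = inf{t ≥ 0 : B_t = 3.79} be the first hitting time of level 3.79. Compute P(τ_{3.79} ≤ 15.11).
P(τ_{3.79} ≤ 15.11) = 2(1 − Φ(3.79/√15.11)) = 2(1 − Φ(0.9750)) ≈ 0.3296

By the reflection principle for standard BM, P(τ_b ≤ t) = 2 · P(B_t ≥ b). Since B_t ~ N(0, t), P(B_t ≥ 3.79) = 1 − Φ(3.79/√t) = 1 − Φ(3.79/√15.11) = 1 − Φ(0.9750) ≈ 0.16478. Doubling: P(τ_{3.79} ≤ 15.11) ≈ 2 · 0.16478 = 0.32956 ≈ 0.3296.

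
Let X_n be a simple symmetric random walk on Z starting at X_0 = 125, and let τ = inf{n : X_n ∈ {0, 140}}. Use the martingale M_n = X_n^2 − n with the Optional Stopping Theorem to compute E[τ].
E[τ] = 1875

M_n = X_n^2 − n is a martingale (since E[X_{n+1}^2 | F_n] = X_n^2 + 1). By OST (τ has finite mean in a bounded region), E[M_τ] = E[M_0] = X_0^2 − 0 = 125^2 = 15625. Also E[M_τ] = E[X_τ^2] − E[τ]. The walk exits at 0 or 140, with P(hit 140 first) = 125/140, so E[X_τ^2] = 140^2 · 125/140 + 0 = 17500. Thus E[τ] = E[X_τ^2] − E[M_τ] = 17500 − 15625 = 1875 = 125(140 − 125) = 1875.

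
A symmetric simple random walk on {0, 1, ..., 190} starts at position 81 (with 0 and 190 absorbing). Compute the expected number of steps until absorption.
E[τ | X_0 = 81] = 8829

Let v_k = E[τ | X_0 = k]. Boundary: v_0 = v_190 = 0. Recurrence: v_k = 1 + (v_{k-1} + v_{k+1})/2 for 1 ≤ k ≤ 189. The particular solution to v_k − (v_{k-1} + v_{k+1})/2 = 1 is v_k = −k^2. Adding homogeneous solution A + B k and matching boundaries gives v_k = k (190 − k). Substituting k = 81: v_81 = 81 · 109 = 8829.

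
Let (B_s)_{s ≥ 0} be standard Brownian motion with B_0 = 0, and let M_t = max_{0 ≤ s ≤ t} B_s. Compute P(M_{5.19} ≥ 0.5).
P(M_{5.19} ≥ 0.5) = 2·P(B_{5.19} ≥ 0.5) = 2(1 − Φ(0.5/√5.19)) ≈ 0.8263

By the reflection principle for Brownian motion, P(M_t ≥ a) = 2 · P(B_t ≥ a) for a ≥ 0. Since B_t ~ N(0, t), P(B_t ≥ 0.5) = 1 − Φ(0.5/√t) = 1 − Φ(0.5/√5.19) = 1 − Φ(0.2195). So
  P(M_{5.19} ≥ 0.5) = 2(1 − Φ(0.2195)) ≈ 0.8263.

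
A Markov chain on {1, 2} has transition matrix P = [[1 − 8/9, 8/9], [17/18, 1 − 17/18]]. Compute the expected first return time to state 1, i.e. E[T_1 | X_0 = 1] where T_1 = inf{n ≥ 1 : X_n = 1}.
E[T_1 | X_0 = 1] = 1/π_1 = 33/17

For an irreducible recurrent Markov chain with stationary distribution π, E[T_i | X_0 = i] = 1/π_i (Kac's formula). Here π_1 = (17/18)/(8/9 + 17/18) = (17/18)/(11/6) = 17/33, so E[T_1 | X_0 = 1] = 1/π_1 = (8/9 + 17/18)/(17/18) = (11/6)/(17/18) = 33/17.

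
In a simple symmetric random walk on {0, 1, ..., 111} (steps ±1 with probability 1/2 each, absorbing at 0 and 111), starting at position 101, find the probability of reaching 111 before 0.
P(hit 111 before 0) = 101/111

Let u_k = P(hit 111 before 0 | start at k). Then u_0 = 0, u_111 = 1, and u_k = u_{k-1}/2 + u_{k+1}/2 for 1 ≤ k ≤ 110. This harmonic recurrence is solved by u_k = k/111, giving u_101 = 101/111.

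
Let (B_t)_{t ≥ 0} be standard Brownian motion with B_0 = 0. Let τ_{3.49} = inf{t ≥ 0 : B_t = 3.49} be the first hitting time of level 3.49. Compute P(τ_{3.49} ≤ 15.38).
P(τ_{3.49} ≤ 15.38) = 2(1 − Φ(3.49/√15.38)) = 2(1 − Φ(0.8899)) ≈ 0.3735

By the reflection principle for standard BM, P(τ_b ≤ t) = 2 · P(B_t ≥ b). Since B_t ~ N(0, t), P(B_t ≥ 3.49) = 1 − Φ(3.49/√t) = 1 − Φ(3.49/√15.38) = 1 − Φ(0.8899) ≈ 0.18676. Doubling: P(τ_{3.49} ≤ 15.38) ≈ 2 · 0.18676 = 0.37352 ≈ 0.3735.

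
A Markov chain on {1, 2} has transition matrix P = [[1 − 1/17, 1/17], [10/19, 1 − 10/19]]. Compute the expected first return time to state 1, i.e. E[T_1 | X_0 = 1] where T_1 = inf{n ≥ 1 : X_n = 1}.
E[T_1 | X_0 = 1] = 1/π_1 = 189/170

For an irreducible recurrent Markov chain with stationary distribution π, E[T_i | X_0 = i] = 1/π_i (Kac's formula). Here π_1 = (10/19)/(1/17 + 10/19) = (10/19)/(189/323) = 170/189, so E[T_1 | X_0 = 1] = 1/π_1 = (1/17 + 10/19)/(10/19) = (189/323)/(10/19) = 189/170.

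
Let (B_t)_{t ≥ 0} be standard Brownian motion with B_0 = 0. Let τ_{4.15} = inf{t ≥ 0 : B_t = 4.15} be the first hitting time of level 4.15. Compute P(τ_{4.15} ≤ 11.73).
P(τ_{4.15} ≤ 11.73) = 2(1 − Φ(4.15/√11.73)) = 2(1 − Φ(1.2117)) ≈ 0.2256

By the reflection principle for standard BM, P(τ_b ≤ t) = 2 · P(B_t ≥ b). Since B_t ~ N(0, t), P(B_t ≥ 4.15) = 1 − Φ(4.15/√t) = 1 − Φ(4.15/√11.73) = 1 − Φ(1.2117) ≈ 0.11281. Doubling: P(τ_{4.15} ≤ 11.73) ≈ 2 · 0.11281 = 0.22562 ≈ 0.2256.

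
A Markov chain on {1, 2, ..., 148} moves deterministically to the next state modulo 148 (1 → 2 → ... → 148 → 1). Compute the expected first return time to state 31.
E[T_31 | X_0 = 31] = 148

The chain cycles deterministically, so starting at state 31 it returns in exactly 148 steps. Equivalently, the stationary distribution is uniform π_j = 1/148 for every state j, so by Kac's formula E[T_31] = 1/π_31 = 148.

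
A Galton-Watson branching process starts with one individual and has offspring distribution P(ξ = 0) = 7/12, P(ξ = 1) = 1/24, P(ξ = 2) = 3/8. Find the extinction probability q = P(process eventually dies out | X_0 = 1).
q = 1

Mean offspring μ = 0·7/12 + 1·1/24 + 2·3/8 = 19/24 ≤ 1. For μ ≤ 1 with offspring not concentrated at 1, the Galton-Watson process goes extinct almost surely, so q = 1.
(Algebraic check: The pgf is f(s) = 7/12 + 1/24·s + 3/8·s². The extinction probability q is the smallest fixed point of f in [0, 1]. Setting s = f(s):
  3/8·s² + (1/24 − 1)·s + 7/12 = 0
  3/8·s² − (7/12 + 3/8)·s + 7/12 = 0
which factors as (s − 1)·(3/8·s − 7/12) = 0, giving roots s = 1 and s = (7/12)/(3/8) = 14/9. Since 14/9 ≥ 1, the smallest root in [0, 1] is s = 1.)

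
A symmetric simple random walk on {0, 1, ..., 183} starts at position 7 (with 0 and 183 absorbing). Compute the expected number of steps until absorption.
E[τ | X_0 = 7] = 1232

Let v_k = E[τ | X_0 = k]. Boundary: v_0 = v_183 = 0. Recurrence: v_k = 1 + (v_{k-1} + v_{k+1})/2 for 1 ≤ k ≤ 182. The particular solution to v_k − (v_{k-1} + v_{k+1})/2 = 1 is v_k = −k^2. Adding homogeneous solution A + B k and matching boundaries gives v_k = k (183 − k). Substituting k = 7: v_7 = 7 · 176 = 1232.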